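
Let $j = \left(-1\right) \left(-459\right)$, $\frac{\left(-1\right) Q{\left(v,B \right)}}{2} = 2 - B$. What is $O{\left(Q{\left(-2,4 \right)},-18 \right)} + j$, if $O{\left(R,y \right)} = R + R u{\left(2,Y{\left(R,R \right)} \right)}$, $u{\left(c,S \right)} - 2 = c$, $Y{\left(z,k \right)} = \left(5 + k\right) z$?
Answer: $479$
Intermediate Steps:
$Y{\left(z,k \right)} = z \left(5 + k\right)$
$u{\left(c,S \right)} = 2 + c$
$Q{\left(v,B \right)} = -4 + 2 B$ ($Q{\left(v,B \right)} = - 2 \left(2 - B\right) = -4 + 2 B$)
$O{\left(R,y \right)} = 5 R$ ($O{\left(R,y \right)} = R + R \left(2 + 2\right) = R + R 4 = R + 4 R = 5 R$)
$j = 459$
$O{\left(Q{\left(-2,4 \right)},-18 \right)} + j = 5 \left(-4 + 2 \cdot 4\right) + 459 = 5 \left(-4 + 8\right) + 459 = 5 \cdot 4 + 459 = 20 + 459 = 479$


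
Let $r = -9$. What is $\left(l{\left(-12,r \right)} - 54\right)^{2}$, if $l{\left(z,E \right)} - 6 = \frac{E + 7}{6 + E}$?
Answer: $\frac{20164}{9} \approx 2240.4$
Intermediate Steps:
$l{\left(z,E \right)} = 6 + \frac{7 + E}{6 + E}$ ($l{\left(z,E \right)} = 6 + \frac{E + 7}{6 + E} = 6 + \frac{7 + E}{6 + E}$)
$\left(l{\left(-12,r \right)} - 54\right)^{2} = \left(\frac{43 + 7 \left(-9\right)}{6 - 9} - 54\right)^{2} = \left(\frac{43 - 63}{-3} - 54\right)^{2} = \left(\left(- \frac{1}{3}\right) \left(-20\right) - 54\right)^{2} = \left(\frac{20}{3} - 54\right)^{2} = \left(- \frac{142}{3}\right)^{2} = \frac{20164}{9}$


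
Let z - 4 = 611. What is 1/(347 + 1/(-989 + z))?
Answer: 374/129777 ≈ 0.0028819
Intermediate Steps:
z = 615 (z = 4 + 611 = 615)
1/(347 + 1/(-989 + z)) = 1/(347 + 1/(-989 + 615)) = 1/(347 + 1/(-374)) = 1/(347 - 1/374) = 1/(129777/374) = 374/129777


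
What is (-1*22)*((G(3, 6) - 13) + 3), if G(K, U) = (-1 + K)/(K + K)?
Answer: 638/3 ≈ 212.67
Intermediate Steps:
G(K, U) = (-1 + K)/(2*K) (G(K, U) = (-1 + K)/((2*K)) = (-1 + K)*(1/(2*K)) = (-1 + K)/(2*K))
(-1*22)*((G(3, 6) - 13) + 3) = (-1*22)*(((½)*(-1 + 3)/3 - 13) + 3) = -22*(((½)*(⅓)*2 - 13) + 3) = -22*((⅓ - 13) + 3) = -22*(-38/3 + 3) = -22*(-29/3) = 638/3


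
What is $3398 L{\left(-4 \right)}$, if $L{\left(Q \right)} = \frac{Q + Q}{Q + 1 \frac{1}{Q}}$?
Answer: $\frac{108736}{17} \approx 6396.2$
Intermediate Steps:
$L{\left(Q \right)} = \frac{2 Q}{Q + \frac{1}{Q}}$
$3398 L{\left(-4 \right)} = 3398 \frac{2 \left(-4\right)^{2}}{1 + \left(-4\right)^{2}} = 3398 \cdot 2 \cdot 16 \frac{1}{1 + 16} = 3398 \cdot 2 \cdot 16 \cdot \frac{1}{17} = 3398 \cdot \frac{32}{17} = \frac{108736}{17}$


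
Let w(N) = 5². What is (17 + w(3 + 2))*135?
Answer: 5670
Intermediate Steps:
w(N) = 25
(17 + w(3 + 2))*135 = (17 + 25)*135 = 42*135 = 5670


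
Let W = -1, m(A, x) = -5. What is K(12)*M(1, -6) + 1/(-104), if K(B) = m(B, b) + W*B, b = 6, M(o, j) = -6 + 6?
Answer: -1/104 ≈ -0.0096154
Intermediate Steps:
M(o, j) = 0
K(B) = -5 - B
K(12)*M(1, -6) + 1/(-104) = (-5 - 1*12)*0 + 1/(-104) = (-5 - 12)*0 - 1/104 = -17*0 - 1/104 = 0 - 1/104 = -1/104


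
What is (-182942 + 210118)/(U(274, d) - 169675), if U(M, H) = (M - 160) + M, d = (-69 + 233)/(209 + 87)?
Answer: -27176/169287 ≈ -0.16053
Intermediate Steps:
d = 41/74 (d = 164/296 = 164*(1/296) = 41/74 ≈ 0.55405)
U(M, H) = -160 + 2*M (U(M, H) = (-160 + M) + M = -160 + 2*M)
(-182942 + 210118)/(U(274, d) - 169675) = (-182942 + 210118)/((-160 + 2*274) - 169675) = 27176/((-160 + 548) - 169675) = 27176/(388 - 169675) = 27176/(-169287) = 27176*(-1/169287) = -27176/169287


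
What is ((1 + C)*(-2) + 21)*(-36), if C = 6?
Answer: -252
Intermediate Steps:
((1 + C)*(-2) + 21)*(-36) = ((1 + 6)*(-2) + 21)*(-36) = (7*(-2) + 21)*(-36) = (-14 + 21)*(-36) = 7*(-36) = -252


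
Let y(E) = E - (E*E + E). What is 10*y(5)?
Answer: -250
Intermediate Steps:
y(E) = -E² (y(E) = E - (E² + E) = E - (E + E²) = E + (-E - E²) = -E²)
10*y(5) = 10*(-1*5²) = 10*(-1*25) = 10*(-25) = -250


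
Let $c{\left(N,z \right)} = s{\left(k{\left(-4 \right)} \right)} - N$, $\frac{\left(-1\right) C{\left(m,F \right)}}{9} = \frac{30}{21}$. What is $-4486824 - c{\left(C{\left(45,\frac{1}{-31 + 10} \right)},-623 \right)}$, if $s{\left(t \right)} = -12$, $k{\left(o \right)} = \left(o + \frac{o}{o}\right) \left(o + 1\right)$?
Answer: $- \frac{31407774}{7} \approx -4.4868 \cdot 10^{6}$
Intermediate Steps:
$C{\left(m,F \right)} = - \frac{90}{7}$ ($C{\left(m,F \right)} = - 9 \cdot \frac{30}{21} = - 9 \cdot 30 \cdot \frac{1}{21} = \left(-9\right) \frac{10}{7} = - \frac{90}{7}$)
$k{\left(o \right)} = \left(1 + o\right)^{2}$ ($k{\left(o \right)} = \left(o + 1\right) \left(1 + o\right) = \left(1 + o\right) \left(1 + o\right) = \left(1 + o\right)^{2}$)
$c{\left(N,z \right)} = -12 - N$
$-4486824 - c{\left(C{\left(45,\frac{1}{-31 + 10} \right)},-623 \right)} = -4486824 - \left(-12 - - \frac{90}{7}\right) = -4486824 - \left(-12 + \frac{90}{7}\right) = -4486824 - \frac{6}{7} = - \frac{31407774}{7}$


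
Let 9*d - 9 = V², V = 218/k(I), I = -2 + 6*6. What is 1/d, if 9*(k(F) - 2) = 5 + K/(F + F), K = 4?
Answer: 38416/30940897 ≈ 0.0012416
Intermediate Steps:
I = 34 (I = -2 + 36 = 34)
k(F) = 23/9 + 2/(9*F) (k(F) = 2 + (5 + 4/(F + F))/9 = 2 + (5 + 4/(2*F))/9 = 2 + (5 + (1/(2*F))*4)/9 = 2 + (5 + 2/F)/9 = 2 + (5/9 + 2/(9*F)) = 23/9 + 2/(9*F))
V = 16677/196 (V = 218/(((⅑)*(2 + 23*34)/34)) = 218/(((⅑)*(1/34)*(2 + 782))) = 218/(((⅑)*(1/34)*784)) = 218/(392/153) = 218*(153/392) = 16677/196 ≈ 85.087)
d = 30940897/38416 (d = 1 + (16677/196)²/9 = 1 + (⅑)*(278122329/38416) = 1 + 30902481/38416 = 30940897/38416 ≈ 805.42)
1/d = 1/(30940897/38416) = 38416/30940897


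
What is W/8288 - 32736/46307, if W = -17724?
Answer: -39002187/13706872 ≈ -2.8454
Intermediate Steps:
W/8288 - 32736/46307 = -17724/8288 - 32736/46307 = -17724*1/8288 - 32736*1/46307 = -633/296 - 32736/46307 = -39002187/13706872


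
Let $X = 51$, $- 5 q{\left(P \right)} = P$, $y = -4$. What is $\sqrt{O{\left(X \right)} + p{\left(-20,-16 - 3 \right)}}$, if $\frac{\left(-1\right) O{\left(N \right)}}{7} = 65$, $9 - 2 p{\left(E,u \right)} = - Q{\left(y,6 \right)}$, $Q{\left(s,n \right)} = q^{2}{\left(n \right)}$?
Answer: $\frac{i \sqrt{44978}}{10} \approx 21.208 i$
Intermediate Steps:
$q{\left(P \right)} = - \frac{P}{5}$
$Q{\left(s,n \right)} = \frac{n^{2}}{25}$ ($Q{\left(s,n \right)} = \left(- \frac{n}{5}\right)^{2} = \frac{n^{2}}{25}$)
$p{\left(E,u \right)} = \frac{261}{50}$ ($p{\left(E,u \right)} = \frac{9}{2} - \frac{\left(-1\right) \frac{6^{2}}{25}}{2} = \frac{9}{2} - \frac{\left(-1\right) \frac{1}{25} \cdot 36}{2} = \frac{9}{2} - \frac{\left(-1\right) \frac{36}{25}}{2} = \frac{9}{2} - - \frac{18}{25} = \frac{9}{2} + \frac{18}{25} = \frac{261}{50}$)
$O{\left(N \right)} = -455$ ($O{\left(N \right)} = \left(-7\right) 65 = -455$)
$\sqrt{O{\left(X \right)} + p{\left(-20,-16 - 3 \right)}} = \sqrt{-455 + \frac{261}{50}} = \sqrt{- \frac{22489}{50}} = \frac{i \sqrt{44978}}{10}$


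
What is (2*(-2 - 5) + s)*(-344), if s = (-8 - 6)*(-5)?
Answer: -19264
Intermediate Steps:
s = 70 (s = -14*(-5) = 70)
(2*(-2 - 5) + s)*(-344) = (2*(-2 - 5) + 70)*(-344) = (2*(-7) + 70)*(-344) = (-14 + 70)*(-344) = 56*(-344) = -19264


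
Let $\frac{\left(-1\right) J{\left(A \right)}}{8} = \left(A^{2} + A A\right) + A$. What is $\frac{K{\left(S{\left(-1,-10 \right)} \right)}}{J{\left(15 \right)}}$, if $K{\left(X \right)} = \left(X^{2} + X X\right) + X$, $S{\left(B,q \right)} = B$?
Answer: $- \frac{1}{3720} \approx -0.00026882$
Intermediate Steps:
$J{\left(A \right)} = - 16 A^{2} - 8 A$ ($J{\left(A \right)} = - 8 \left(\left(A^{2} + A A\right) + A\right) = - 8 \left(\left(A^{2} + A^{2}\right) + A\right) = - 8 \left(2 A^{2} + A\right) = - 8 \left(A + 2 A^{2}\right) = - 16 A^{2} - 8 A$)
$K{\left(X \right)} = X + 2 X^{2}$ ($K{\left(X \right)} = \left(X^{2} + X^{2}\right) + X = 2 X^{2} + X = X + 2 X^{2}$)
$\frac{K{\left(S{\left(-1,-10 \right)} \right)}}{J{\left(15 \right)}} = \frac{\left(-1\right) \left(1 + 2 \left(-1\right)\right)}{\left(-8\right) 15 \left(1 + 2 \cdot 15\right)} = \frac{\left(-1\right) \left(1 - 2\right)}{\left(-8\right) 15 \left(1 + 30\right)} = \frac{\left(-1\right) \left(-1\right)}{\left(-8\right) 15 \cdot 31} = 1 \frac{1}{-3720} = 1 \left(- \frac{1}{3720}\right) = - \frac{1}{3720}$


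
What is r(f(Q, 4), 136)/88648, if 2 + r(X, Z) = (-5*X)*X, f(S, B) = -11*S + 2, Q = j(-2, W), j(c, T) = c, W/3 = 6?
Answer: -1441/44324 ≈ -0.032511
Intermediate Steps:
W = 18 (W = 3*6 = 18)
Q = -2
f(S, B) = 2 - 11*S
r(X, Z) = -2 - 5*X**2 (r(X, Z) = -2 + (-5*X)*X = -2 - 5*X**2)
r(f(Q, 4), 136)/88648 = (-2 - 5*(2 - 11*(-2))**2)/88648 = (-2 - 5*(2 + 22)**2)*(1/88648) = (-2 - 5*24**2)*(1/88648) = (-2 - 5*576)*(1/88648) = (-2 - 2880)*(1/88648) = -2882*1/88648 = -1441/44324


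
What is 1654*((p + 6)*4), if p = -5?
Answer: 6616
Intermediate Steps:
1654*((p + 6)*4) = 1654*((-5 + 6)*4) = 1654*(1*4) = 1654*4 = 6616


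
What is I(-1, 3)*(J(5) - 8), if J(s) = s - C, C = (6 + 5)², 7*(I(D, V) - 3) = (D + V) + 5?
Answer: -496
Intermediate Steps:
I(D, V) = 26/7 + D/7 + V/7 (I(D, V) = 3 + ((D + V) + 5)/7 = 3 + (5 + D + V)/7 = 3 + (5/7 + D/7 + V/7) = 26/7 + D/7 + V/7)
C = 121 (C = 11² = 121)
J(s) = -121 + s (J(s) = s - 1*121 = s - 121 = -121 + s)
I(-1, 3)*(J(5) - 8) = (26/7 + (⅐)*(-1) + (⅐)*3)*((-121 + 5) - 8) = (26/7 - ⅐ + 3/7)*(-116 - 8) = 4*(-124) = -496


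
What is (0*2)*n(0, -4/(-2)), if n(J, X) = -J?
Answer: 0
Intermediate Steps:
(0*2)*n(0, -4/(-2)) = (0*2)*(-1*0) = 0*0 = 0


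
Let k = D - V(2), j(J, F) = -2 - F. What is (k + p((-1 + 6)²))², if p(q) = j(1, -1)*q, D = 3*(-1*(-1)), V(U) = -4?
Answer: 324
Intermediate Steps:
D = 3 (D = 3*1 = 3)
p(q) = -q (p(q) = (-2 - 1*(-1))*q = (-2 + 1)*q = -q)
k = 7 (k = 3 - 1*(-4) = 3 + 4 = 7)
(k + p((-1 + 6)²))² = (7 - (-1 + 6)²)² = (7 - 1*5²)² = (7 - 1*25)² = (7 - 25)² = (-18)² = 324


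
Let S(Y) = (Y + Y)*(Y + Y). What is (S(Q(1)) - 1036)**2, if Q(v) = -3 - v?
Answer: 944784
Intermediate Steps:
S(Y) = 4*Y**2 (S(Y) = (2*Y)*(2*Y) = 4*Y**2)
(S(Q(1)) - 1036)**2 = (4*(-3 - 1*1)**2 - 1036)**2 = (4*(-3 - 1)**2 - 1036)**2 = (4*(-4)**2 - 1036)**2 = (4*16 - 1036)**2 = (64 - 1036)**2 = (-972)**2 = 944784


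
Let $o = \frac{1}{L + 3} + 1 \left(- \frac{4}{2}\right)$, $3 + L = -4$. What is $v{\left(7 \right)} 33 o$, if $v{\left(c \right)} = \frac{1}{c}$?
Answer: $- \frac{297}{28} \approx -10.607$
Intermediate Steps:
$L = -7$ ($L = -3 - 4 = -7$)
$o = - \frac{9}{4}$ ($o = \frac{1}{-7 + 3} + 1 \left(- \frac{4}{2}\right) = \frac{1}{-4} + 1 \left(\left(-4\right) \frac{1}{2}\right) = - \frac{1}{4} + 1 \left(-2\right) = - \frac{1}{4} - 2 = - \frac{9}{4} \approx -2.25$)
$v{\left(7 \right)} 33 o = \frac{1}{7} \cdot 33 \left(- \frac{9}{4}\right) = \frac{33}{7} \left(- \frac{9}{4}\right) = - \frac{297}{28}$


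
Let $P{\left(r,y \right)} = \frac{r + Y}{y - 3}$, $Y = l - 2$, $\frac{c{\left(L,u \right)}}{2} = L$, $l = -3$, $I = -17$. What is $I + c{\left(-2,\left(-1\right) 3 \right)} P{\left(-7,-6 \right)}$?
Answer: $- \frac{67}{3} \approx -22.333$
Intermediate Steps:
$c{\left(L,u \right)} = 2 L$
$Y = -5$ ($Y = -3 - 2 = -5$)
$P{\left(r,y \right)} = \frac{-5 + r}{-3 + y}$ ($P{\left(r,y \right)} = \frac{r - 5}{y - 3} = \frac{-5 + r}{-3 + y}$)
$I + c{\left(-2,\left(-1\right) 3 \right)} P{\left(-7,-6 \right)} = -17 + 2 \left(-2\right) \frac{-5 - 7}{-3 - 6} = -17 - 4 \frac{1}{-9} \left(-12\right) = -17 - 4 \left(\left(- \frac{1}{9}\right) \left(-12\right)\right) = -17 - \frac{16}{3} = - \frac{67}{3}$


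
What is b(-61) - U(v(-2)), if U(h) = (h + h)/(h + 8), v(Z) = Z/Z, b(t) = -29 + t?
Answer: -812/9 ≈ -90.222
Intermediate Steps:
v(Z) = 1
U(h) = 2*h/(8 + h) (U(h) = (2*h)/(8 + h) = 2*h/(8 + h))
b(-61) - U(v(-2)) = (-29 - 61) - 2/(8 + 1) = -90 - 2/9 = -812/9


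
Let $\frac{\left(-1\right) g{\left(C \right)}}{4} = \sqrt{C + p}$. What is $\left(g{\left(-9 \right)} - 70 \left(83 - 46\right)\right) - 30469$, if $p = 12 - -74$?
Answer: $-33059 - 4 \sqrt{77} \approx -33094.0$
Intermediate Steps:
$p = 86$ ($p = 12 + 74 = 86$)
$g{\left(C \right)} = - 4 \sqrt{86 + C}$ ($g{\left(C \right)} = - 4 \sqrt{C + 86} = - 4 \sqrt{86 + C}$)
$\left(g{\left(-9 \right)} - 70 \left(83 - 46\right)\right) - 30469 = \left(- 4 \sqrt{86 - 9} - 70 \left(83 - 46\right)\right) - 30469 = \left(- 4 \sqrt{77} - 2590\right) - 30469 = \left(-2590 - 4 \sqrt{77}\right) - 30469 = -33059 - 4 \sqrt{77}$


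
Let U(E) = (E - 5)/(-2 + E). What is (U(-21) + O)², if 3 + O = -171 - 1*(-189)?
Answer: 137641/529 ≈ 260.19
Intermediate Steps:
U(E) = (-5 + E)/(-2 + E)
O = 15 (O = -3 + (-171 - 1*(-189)) = -3 + (-171 + 189) = -3 + 18 = 15)
(U(-21) + O)² = ((-5 - 21)/(-2 - 21) + 15)² = (-26/(-23) + 15)² = (-1/23*(-26) + 15)² = (26/23 + 15)² = (371/23)² = 137641/529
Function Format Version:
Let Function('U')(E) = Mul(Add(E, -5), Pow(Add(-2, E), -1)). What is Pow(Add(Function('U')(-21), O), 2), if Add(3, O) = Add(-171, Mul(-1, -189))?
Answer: Rational(137641, 529) ≈ 260.19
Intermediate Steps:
Function('U')(E) = Mul(Pow(Add(-2, E), -1), Add(-5, E)) (Function('U')(E) = Mul(Add(-5, E), Pow(Add(-2, E), -1)) = Mul(Pow(Add(-2, E), -1), Add(-5, E)))
O = 15 (O = Add(-3, Add(-171, Mul(-1, -189))) = Add(-3, Add(-171, 189)) = Add(-3, 18) = 15)
Pow(Add(Function('U')(-21), O), 2) = Pow(Add(Mul(Pow(Add(-2, -21), -1), Add(-5, -21)), 15), 2) = Pow(Add(Mul(Pow(-23, -1), -26), 15), 2) = Pow(Add(Mul(Rational(-1, 23), -26), 15), 2) = Pow(Add(Rational(26, 23), 15), 2) = Pow(Rational(371, 23), 2) = Rational(137641, 529)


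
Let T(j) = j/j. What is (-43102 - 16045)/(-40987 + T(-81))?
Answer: 5377/3726 ≈ 1.4431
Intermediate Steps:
T(j) = 1
(-43102 - 16045)/(-40987 + T(-81)) = (-43102 - 16045)/(-40987 + 1) = -59147/(-40986) = -59147*(-1/40986) = 5377/3726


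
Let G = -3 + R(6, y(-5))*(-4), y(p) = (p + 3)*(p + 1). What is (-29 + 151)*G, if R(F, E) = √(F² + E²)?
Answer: -5246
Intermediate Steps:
y(p) = (1 + p)*(3 + p) (y(p) = (3 + p)*(1 + p) = (1 + p)*(3 + p))
R(F, E) = √(E² + F²)
G = -43 (G = -3 + √((3 + (-5)² + 4*(-5))² + 6²)*(-4) = -3 + √((3 + 25 - 20)² + 36)*(-4) = -3 + √(8² + 36)*(-4) = -3 + √(64 + 36)*(-4) = -3 + √100*(-4) = -3 + 10*(-4) = -3 - 40 = -43)
(-29 + 151)*G = (-29 + 151)*(-43) = 122*(-43) = -5246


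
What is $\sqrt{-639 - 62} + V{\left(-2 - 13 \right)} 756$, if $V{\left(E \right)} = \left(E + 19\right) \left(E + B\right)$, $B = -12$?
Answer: $-81648 + i \sqrt{701} \approx -81648.0 + 26.476 i$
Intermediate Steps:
$V{\left(E \right)} = \left(-12 + E\right) \left(19 + E\right)$ ($V{\left(E \right)} = \left(E + 19\right) \left(E - 12\right) = \left(19 + E\right) \left(-12 + E\right) = \left(-12 + E\right) \left(19 + E\right)$)
$\sqrt{-639 - 62} + V{\left(-2 - 13 \right)} 756 = \sqrt{-639 - 62} + \left(-228 + \left(-2 - 13\right)^{2} + 7 \left(-2 - 13\right)\right) 756 = \sqrt{-701} + \left(-228 + \left(-2 - 13\right)^{2} + 7 \left(-2 - 13\right)\right) 756 = i \sqrt{701} + \left(-228 + \left(-15\right)^{2} + 7 \left(-15\right)\right) 756 = i \sqrt{701} + \left(-228 + 225 - 105\right) 756 = i \sqrt{701} - 81648 = -81648 + i \sqrt{701}$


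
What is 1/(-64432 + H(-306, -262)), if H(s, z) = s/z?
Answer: -131/8440439 ≈ -1.5521e-5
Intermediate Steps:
1/(-64432 + H(-306, -262)) = 1/(-64432 - 306/(-262)) = 1/(-64432 - 306*(-1/262)) = 1/(-64432 + 153/131) = 1/(-8440439/131) = -131/8440439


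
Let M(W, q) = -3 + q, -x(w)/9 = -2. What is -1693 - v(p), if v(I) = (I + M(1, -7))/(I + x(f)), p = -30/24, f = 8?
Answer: -113386/67 ≈ -1692.3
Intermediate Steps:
x(w) = 18 (x(w) = -9*(-2) = 18)
p = -5/4 (p = -30*1/24 = -5/4 ≈ -1.2500)
v(I) = (-10 + I)/(18 + I) (v(I) = (I + (-3 - 7))/(I + 18) = (I - 10)/(18 + I) = (-10 + I)/(18 + I))
-1693 - v(p) = -1693 - (-10 - 5/4)/(18 - 5/4) = -1693 - (-45)/(67/4*4) = -1693 - 4*(-45)/(67*4) = -1693 - 1*(-45/67) = -1693 + 45/67 = -113386/67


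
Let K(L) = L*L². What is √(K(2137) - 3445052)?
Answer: √9755740301 ≈ 98771.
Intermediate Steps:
K(L) = L³
√(K(2137) - 3445052) = √(2137³ - 3445052) = √(9759185353 - 3445052) = √9755740301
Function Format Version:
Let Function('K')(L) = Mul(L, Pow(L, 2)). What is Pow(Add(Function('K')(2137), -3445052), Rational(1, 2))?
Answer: Pow(9755740301, Rational(1, 2)) ≈ 98771.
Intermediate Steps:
Function('K')(L) = Pow(L, 3)
Pow(Add(Function('K')(2137), -3445052), Rational(1, 2)) = Pow(Add(Pow(2137, 3), -3445052), Rational(1, 2)) = Pow(Add(9759185353, -3445052), Rational(1, 2)) = Pow(9755740301, Rational(1, 2))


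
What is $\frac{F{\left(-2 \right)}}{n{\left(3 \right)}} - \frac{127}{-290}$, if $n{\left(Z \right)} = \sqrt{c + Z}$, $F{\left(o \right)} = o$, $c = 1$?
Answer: $- \frac{163}{290} \approx -0.56207$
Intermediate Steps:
$n{\left(Z \right)} = \sqrt{1 + Z}$
$\frac{F{\left(-2 \right)}}{n{\left(3 \right)}} - \frac{127}{-290} = - \frac{2}{\sqrt{1 + 3}} - \frac{127}{-290} = - \frac{2}{\sqrt{4}} - - \frac{127}{290} = - \frac{2}{2} + \frac{127}{290} = \left(-2\right) \frac{1}{2} + \frac{127}{290} = -1 + \frac{127}{290} = - \frac{163}{290}$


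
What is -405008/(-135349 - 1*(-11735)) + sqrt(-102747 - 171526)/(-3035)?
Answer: 202504/61807 - I*sqrt(274273)/3035 ≈ 3.2764 - 0.17256*I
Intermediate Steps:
-405008/(-135349 - 1*(-11735)) + sqrt(-102747 - 171526)/(-3035) = -405008/(-135349 + 11735) + sqrt(-274273)*(-1/3035) = -405008/(-123614) + (I*sqrt(274273))*(-1/3035) = -405008*(-1/123614) - I*sqrt(274273)/3035 = 202504/61807 - I*sqrt(274273)/3035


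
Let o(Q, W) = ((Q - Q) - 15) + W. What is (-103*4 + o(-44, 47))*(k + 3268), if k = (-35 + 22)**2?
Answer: -1306060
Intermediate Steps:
k = 169 (k = (-13)**2 = 169)
o(Q, W) = -15 + W (o(Q, W) = (0 - 15) + W = -15 + W)
(-103*4 + o(-44, 47))*(k + 3268) = (-103*4 + (-15 + 47))*(169 + 3268) = (-412 + 32)*3437 = -380*3437 = -1306060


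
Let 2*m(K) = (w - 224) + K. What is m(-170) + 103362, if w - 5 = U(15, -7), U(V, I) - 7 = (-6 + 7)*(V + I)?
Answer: 103175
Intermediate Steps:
U(V, I) = 7 + I + V (U(V, I) = 7 + (-6 + 7)*(V + I) = 7 + 1*(I + V) = 7 + (I + V) = 7 + I + V)
w = 20 (w = 5 + (7 - 7 + 15) = 5 + 15 = 20)
m(K) = -102 + K/2 (m(K) = ((20 - 224) + K)/2 = (-204 + K)/2 = -102 + K/2)
m(-170) + 103362 = (-102 + (½)*(-170)) + 103362 = (-102 - 85) + 103362 = -187 + 103362 = 103175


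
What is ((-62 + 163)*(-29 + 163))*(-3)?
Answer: -40602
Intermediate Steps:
((-62 + 163)*(-29 + 163))*(-3) = (101*134)*(-3) = 13534*(-3) = -40602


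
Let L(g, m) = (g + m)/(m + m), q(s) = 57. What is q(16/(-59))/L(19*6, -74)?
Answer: -2109/10 ≈ -210.90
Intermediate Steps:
L(g, m) = (g + m)/(2*m) (L(g, m) = (g + m)/((2*m)) = (g + m)*(1/(2*m)) = (g + m)/(2*m))
q(16/(-59))/L(19*6, -74) = 57/(((1/2)*(19*6 - 74)/(-74))) = 57/(((1/2)*(-1/74)*(114 - 74))) = 57/(((1/2)*(-1/74)*40)) = 57/(-10/37) = 57*(-37/10) = -2109/10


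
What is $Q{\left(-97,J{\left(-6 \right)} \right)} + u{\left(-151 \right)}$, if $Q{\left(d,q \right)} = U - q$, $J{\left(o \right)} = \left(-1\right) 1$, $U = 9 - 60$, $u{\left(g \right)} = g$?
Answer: $-201$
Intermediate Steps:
$U = -51$ ($U = 9 - 60 = -51$)
$J{\left(o \right)} = -1$
$Q{\left(d,q \right)} = -51 - q$
$Q{\left(-97,J{\left(-6 \right)} \right)} + u{\left(-151 \right)} = \left(-51 - -1\right) - 151 = \left(-51 + 1\right) - 151 = -50 - 151 = -201$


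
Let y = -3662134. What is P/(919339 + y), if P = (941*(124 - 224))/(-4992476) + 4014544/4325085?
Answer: -464761478851/1346019356677599675 ≈ -3.4529e-7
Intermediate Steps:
P = 5112376267361/5398220765115 (P = (941*(-100))*(-1/4992476) + 4014544*(1/4325085) = -94100*(-1/4992476) + 4014544/4325085 = 23525/1248119 + 4014544/4325085 = 5112376267361/5398220765115 ≈ 0.94705)
P/(919339 + y) = 5112376267361/(5398220765115*(919339 - 3662134)) = (5112376267361/5398220765115)/(-2742795) = (5112376267361/5398220765115)*(-1/2742795) = -464761478851/1346019356677599675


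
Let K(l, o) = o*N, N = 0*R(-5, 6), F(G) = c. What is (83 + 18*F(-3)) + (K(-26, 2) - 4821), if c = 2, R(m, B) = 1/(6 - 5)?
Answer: -4702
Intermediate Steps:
R(m, B) = 1 (R(m, B) = 1/1 = 1)
F(G) = 2
N = 0 (N = 0*1 = 0)
K(l, o) = 0 (K(l, o) = o*0 = 0)
(83 + 18*F(-3)) + (K(-26, 2) - 4821) = (83 + 18*2) + (0 - 4821) = (83 + 36) - 4821 = 119 - 4821 = -4702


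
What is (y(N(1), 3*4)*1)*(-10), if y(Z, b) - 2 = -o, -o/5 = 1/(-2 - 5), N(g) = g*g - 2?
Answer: -90/7 ≈ -12.857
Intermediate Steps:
N(g) = -2 + g² (N(g) = g² - 2 = -2 + g²)
o = 5/7 (o = -5/(-2 - 5) = -5/(-7) = -5*(-⅐) = 5/7 ≈ 0.71429)
y(Z, b) = 9/7 (y(Z, b) = 2 - 1*5/7 = 2 - 5/7 = 9/7)
(y(N(1), 3*4)*1)*(-10) = ((9/7)*1)*(-10) = (9/7)*(-10) = -90/7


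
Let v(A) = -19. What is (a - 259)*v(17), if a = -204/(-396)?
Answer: 162070/33 ≈ 4911.2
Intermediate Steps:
a = 17/33 (a = -204*(-1/396) = 17/33 ≈ 0.51515)
(a - 259)*v(17) = (17/33 - 259)*(-19) = -8530/33*(-19) = 162070/33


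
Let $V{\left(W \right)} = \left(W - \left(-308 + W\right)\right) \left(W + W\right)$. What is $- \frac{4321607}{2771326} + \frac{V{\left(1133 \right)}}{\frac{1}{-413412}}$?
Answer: $- \frac{799615707815547143}{2771326} \approx -2.8853 \cdot 10^{11}$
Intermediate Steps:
$V{\left(W \right)} = 616 W$ ($V{\left(W \right)} = 308 \cdot 2 W = 616 W$)
$- \frac{4321607}{2771326} + \frac{V{\left(1133 \right)}}{\frac{1}{-413412}} = - \frac{4321607}{2771326} + \frac{616 \cdot 1133}{\frac{1}{-413412}} = \left(-4321607\right) \frac{1}{2771326} + \frac{697928}{- \frac{1}{413412}} = - \frac{4321607}{2771326} + 697928 \left(-413412\right) = - \frac{4321607}{2771326} - 288531810336 = - \frac{799615707815547143}{2771326}$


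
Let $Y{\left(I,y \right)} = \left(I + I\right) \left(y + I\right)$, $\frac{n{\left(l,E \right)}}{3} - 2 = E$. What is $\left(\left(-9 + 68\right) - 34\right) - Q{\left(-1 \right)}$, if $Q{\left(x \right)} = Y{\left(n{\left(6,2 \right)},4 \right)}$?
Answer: $-359$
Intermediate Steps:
$n{\left(l,E \right)} = 6 + 3 E$
$Y{\left(I,y \right)} = 2 I \left(I + y\right)$
$Q{\left(x \right)} = 384$ ($Q{\left(x \right)} = 2 \left(6 + 3 \cdot 2\right) \left(\left(6 + 3 \cdot 2\right) + 4\right) = 2 \left(6 + 6\right) \left(\left(6 + 6\right) + 4\right) = 2 \cdot 12 \left(12 + 4\right) = 2 \cdot 12 \cdot 16 = 384$)
$\left(\left(-9 + 68\right) - 34\right) - Q{\left(-1 \right)} = \left(\left(-9 + 68\right) - 34\right) - 384 = \left(59 - 34\right) - 384 = 25 - 384 = -359$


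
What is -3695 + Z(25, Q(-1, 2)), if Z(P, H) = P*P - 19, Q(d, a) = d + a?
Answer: -3089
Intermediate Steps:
Q(d, a) = a + d
Z(P, H) = -19 + P² (Z(P, H) = P² - 19 = -19 + P²)
-3695 + Z(25, Q(-1, 2)) = -3695 + (-19 + 25²) = -3695 + (-19 + 625) = -3695 + 606 = -3089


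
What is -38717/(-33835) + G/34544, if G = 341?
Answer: 1348977783/1168796240 ≈ 1.1542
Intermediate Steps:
-38717/(-33835) + G/34544 = -38717/(-33835) + 341/34544 = -38717*(-1/33835) + 341*(1/34544) = 38717/33835 + 341/34544 = 1348977783/1168796240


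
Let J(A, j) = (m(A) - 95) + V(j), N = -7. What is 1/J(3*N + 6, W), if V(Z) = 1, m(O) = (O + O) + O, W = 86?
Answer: -1/139 ≈ -0.0071942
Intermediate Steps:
m(O) = 3*O (m(O) = 2*O + O = 3*O)
J(A, j) = -94 + 3*A (J(A, j) = (3*A - 95) + 1 = (-95 + 3*A) + 1 = -94 + 3*A)
1/J(3*N + 6, W) = 1/(-94 + 3*(3*(-7) + 6)) = 1/(-94 + 3*(-21 + 6)) = 1/(-94 + 3*(-15)) = 1/(-94 - 45) = 1/(-139) = -1/139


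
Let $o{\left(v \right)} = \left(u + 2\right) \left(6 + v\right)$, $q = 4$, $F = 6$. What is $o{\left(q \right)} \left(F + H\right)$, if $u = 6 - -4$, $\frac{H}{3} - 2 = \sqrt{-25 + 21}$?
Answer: $1440 + 720 i \approx 1440.0 + 720.0 i$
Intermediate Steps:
$H = 6 + 6 i$ ($H = 6 + 3 \sqrt{-25 + 21} = 6 + 3 \sqrt{-4} = 6 + 3 \cdot 2 i = 6 + 6 i \approx 6.0 + 6.0 i$)
$u = 10$ ($u = 6 + 4 = 10$)
$o{\left(v \right)} = 72 + 12 v$ ($o{\left(v \right)} = \left(10 + 2\right) \left(6 + v\right) = 12 \left(6 + v\right) = 72 + 12 v$)
$o{\left(q \right)} \left(F + H\right) = \left(72 + 12 \cdot 4\right) \left(6 + \left(6 + 6 i\right)\right) = \left(72 + 48\right) \left(12 + 6 i\right) = 120 \left(12 + 6 i\right) = 1440 + 720 i$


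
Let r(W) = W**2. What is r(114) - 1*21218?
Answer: -8222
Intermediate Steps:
r(114) - 1*21218 = 114**2 - 1*21218 = 12996 - 21218 = -8222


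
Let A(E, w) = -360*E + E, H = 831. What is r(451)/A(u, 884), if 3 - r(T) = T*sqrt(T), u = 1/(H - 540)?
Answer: -873/359 + 131241*sqrt(451)/359 ≈ 7761.2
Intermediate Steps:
u = 1/291 (u = 1/(831 - 540) = 1/291 ≈ 0.0034364)
A(E, w) = -359*E
r(T) = 3 - T**(3/2) (r(T) = 3 - T*sqrt(T) = 3 - T**(3/2))
r(451)/A(u, 884) = (3 - 451**(3/2))/((-359*1/291)) = (3 - 451*sqrt(451))/(-359/291) = (3 - 451*sqrt(451))*(-291/359) = -873/359 + 131241*sqrt(451)/359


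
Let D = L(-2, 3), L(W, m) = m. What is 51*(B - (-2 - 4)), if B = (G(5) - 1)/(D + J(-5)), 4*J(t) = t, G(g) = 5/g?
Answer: 306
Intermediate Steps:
J(t) = t/4
D = 3
B = 0 (B = (5/5 - 1)/(3 + (¼)*(-5)) = (5*(⅕) - 1)/(3 - 5/4) = (1 - 1)/(7/4) = 0*(4/7) = 0)
51*(B - (-2 - 4)) = 51*(0 - (-2 - 4)) = 51*(0 - 1*(-6)) = 51*(0 + 6) = 51*6 = 306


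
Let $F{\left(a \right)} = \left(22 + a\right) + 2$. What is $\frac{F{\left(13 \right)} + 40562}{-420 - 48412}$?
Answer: $- \frac{40599}{48832} \approx -0.8314$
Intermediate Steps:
$F{\left(a \right)} = 24 + a$
$\frac{F{\left(13 \right)} + 40562}{-420 - 48412} = \frac{\left(24 + 13\right) + 40562}{-420 - 48412} = \frac{37 + 40562}{-48832} = 40599 \left(- \frac{1}{48832}\right) = - \frac{40599}{48832}$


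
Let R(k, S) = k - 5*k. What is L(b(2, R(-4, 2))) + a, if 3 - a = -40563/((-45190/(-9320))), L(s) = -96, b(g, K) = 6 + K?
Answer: 37384449/4519 ≈ 8272.7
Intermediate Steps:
R(k, S) = -4*k
a = 37818273/4519 (a = 3 - (-40563)/((-45190/(-9320))) = 3 - (-40563)/((-45190*(-1/9320))) = 3 - (-40563)/4519/932 = 3 - (-40563)*932/4519 = 3 - 1*(-37804716/4519) = 3 + 37804716/4519 = 37818273/4519 ≈ 8368.7)
L(b(2, R(-4, 2))) + a = -96 + 37818273/4519 = 37384449/4519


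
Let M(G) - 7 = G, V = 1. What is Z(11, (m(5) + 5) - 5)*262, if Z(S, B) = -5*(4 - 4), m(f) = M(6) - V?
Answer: 0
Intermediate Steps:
M(G) = 7 + G
m(f) = 12 (m(f) = (7 + 6) - 1*1 = 13 - 1 = 12)
Z(S, B) = 0 (Z(S, B) = -5*0 = 0)
Z(11, (m(5) + 5) - 5)*262 = 0*262 = 0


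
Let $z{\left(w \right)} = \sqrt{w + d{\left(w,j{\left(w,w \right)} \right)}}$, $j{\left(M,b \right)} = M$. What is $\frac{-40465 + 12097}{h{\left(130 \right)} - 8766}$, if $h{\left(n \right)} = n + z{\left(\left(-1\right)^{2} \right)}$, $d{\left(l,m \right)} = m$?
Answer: $\frac{122493024}{37290247} + \frac{14184 \sqrt{2}}{37290247} \approx 3.2854$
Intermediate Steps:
$z{\left(w \right)} = \sqrt{2} \sqrt{w}$ ($z{\left(w \right)} = \sqrt{w + w} = \sqrt{2 w} = \sqrt{2} \sqrt{w}$)
$h{\left(n \right)} = n + \sqrt{2}$ ($h{\left(n \right)} = n + \sqrt{2} \sqrt{\left(-1\right)^{2}} = n + \sqrt{2} \sqrt{1} = n + \sqrt{2} \cdot 1 = n + \sqrt{2}$)
$\frac{-40465 + 12097}{h{\left(130 \right)} - 8766} = \frac{-40465 + 12097}{\left(130 + \sqrt{2}\right) - 8766} = - \frac{28368}{-8636 + \sqrt{2}}$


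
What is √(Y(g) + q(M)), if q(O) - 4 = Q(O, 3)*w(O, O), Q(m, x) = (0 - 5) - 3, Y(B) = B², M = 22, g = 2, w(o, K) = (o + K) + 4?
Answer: 2*I*√94 ≈ 19.391*I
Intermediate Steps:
w(o, K) = 4 + K + o (w(o, K) = (K + o) + 4 = 4 + K + o)
Q(m, x) = -8 (Q(m, x) = -5 - 3 = -8)
q(O) = -28 - 16*O (q(O) = 4 - 8*(4 + O + O) = 4 - 8*(4 + 2*O) = 4 + (-32 - 16*O) = -28 - 16*O)
√(Y(g) + q(M)) = √(2² + (-28 - 16*22)) = √(4 + (-28 - 352)) = √(4 - 380) = √(-376) = 2*I*√94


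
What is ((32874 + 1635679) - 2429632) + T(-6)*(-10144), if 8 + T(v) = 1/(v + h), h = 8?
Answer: -684999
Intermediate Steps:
T(v) = -8 + 1/(8 + v) (T(v) = -8 + 1/(v + 8) = -8 + 1/(8 + v))
((32874 + 1635679) - 2429632) + T(-6)*(-10144) = ((32874 + 1635679) - 2429632) + ((-63 - 8*(-6))/(8 - 6))*(-10144) = (1668553 - 2429632) + ((-63 + 48)/2)*(-10144) = -761079 + ((1/2)*(-15))*(-10144) = -761079 - 15/2*(-10144) = -761079 + 76080 = -684999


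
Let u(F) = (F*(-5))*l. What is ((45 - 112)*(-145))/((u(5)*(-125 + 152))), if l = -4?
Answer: 1943/540 ≈ 3.5981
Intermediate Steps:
u(F) = 20*F (u(F) = (F*(-5))*(-4) = -5*F*(-4) = 20*F)
((45 - 112)*(-145))/((u(5)*(-125 + 152))) = ((45 - 112)*(-145))/(((20*5)*(-125 + 152))) = (-67*(-145))/((100*27)) = 9715/2700 = 9715*(1/2700) = 1943/540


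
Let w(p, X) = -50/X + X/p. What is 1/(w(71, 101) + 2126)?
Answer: 7171/15252197 ≈ 0.00047016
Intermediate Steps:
1/(w(71, 101) + 2126) = 1/((-50/101 + 101/71) + 2126) = 1/(6651/7171 + 2126) = 1/(15252197/7171) = 7171/15252197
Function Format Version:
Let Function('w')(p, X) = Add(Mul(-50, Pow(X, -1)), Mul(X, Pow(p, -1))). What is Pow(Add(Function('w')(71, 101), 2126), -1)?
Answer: Rational(7171, 15252197) ≈ 0.00047016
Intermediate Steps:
Pow(Add(Function('w')(71, 101), 2126), -1) = Pow(Add(Add(Mul(-50, Pow(101, -1)), Mul(101, Pow(71, -1))), 2126), -1) = Pow(Add(Add(Mul(-50, Rational(1, 101)), Mul(101, Rational(1, 71))), 2126), -1) = Pow(Add(Add(Rational(-50, 101), Rational(101, 71)), 2126), -1) = Pow(Add(Rational(6651, 7171), 2126), -1) = Pow(Rational(15252197, 7171), -1) = Rational(7171, 15252197)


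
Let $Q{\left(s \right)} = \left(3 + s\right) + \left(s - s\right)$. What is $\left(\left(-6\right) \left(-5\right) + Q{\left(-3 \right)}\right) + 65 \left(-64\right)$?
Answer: $-4130$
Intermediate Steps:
$Q{\left(s \right)} = 3 + s$ ($Q{\left(s \right)} = \left(3 + s\right) + 0 = 3 + s$)
$\left(\left(-6\right) \left(-5\right) + Q{\left(-3 \right)}\right) + 65 \left(-64\right) = \left(\left(-6\right) \left(-5\right) + \left(3 - 3\right)\right) + 65 \left(-64\right) = \left(30 + 0\right) - 4160 = 30 - 4160 = -4130$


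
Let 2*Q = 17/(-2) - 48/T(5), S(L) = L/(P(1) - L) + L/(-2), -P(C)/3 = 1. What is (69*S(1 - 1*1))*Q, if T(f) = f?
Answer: 0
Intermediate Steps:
P(C) = -3 (P(C) = -3*1 = -3)
S(L) = -L/2 + L/(-3 - L) (S(L) = L/(-3 - L) + L/(-2) = L/(-3 - L) + L*(-½) = L/(-3 - L) - L/2 = -L/2 + L/(-3 - L))
Q = -181/20 (Q = (17/(-2) - 48/5)/2 = (17*(-½) - 48*⅕)/2 = (-17/2 - 48/5)/2 = (½)*(-181/10) = -181/20 ≈ -9.0500)
(69*S(1 - 1*1))*Q = (69*(-(1 - 1*1)*(5 + (1 - 1*1))/(6 + 2*(1 - 1*1))))*(-181/20) = (69*(-(1 - 1)*(5 + (1 - 1))/(6 + 2*(1 - 1))))*(-181/20) = (69*(-1*0*(5 + 0)/(6 + 2*0)))*(-181/20) = (69*(-1*0*5/(6 + 0)))*(-181/20) = (69*(-1*0*5/6))*(-181/20) = (69*(-1*0*⅙*5))*(-181/20) = (69*0)*(-181/20) = 0*(-181/20) = 0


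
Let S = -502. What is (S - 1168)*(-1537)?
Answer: 2566790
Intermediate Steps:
(S - 1168)*(-1537) = (-502 - 1168)*(-1537) = -1670*(-1537) = 2566790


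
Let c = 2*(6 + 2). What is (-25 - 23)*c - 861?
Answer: -1629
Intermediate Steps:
c = 16 (c = 2*8 = 16)
(-25 - 23)*c - 861 = (-25 - 23)*16 - 861 = -48*16 - 861 = -768 - 861 = -1629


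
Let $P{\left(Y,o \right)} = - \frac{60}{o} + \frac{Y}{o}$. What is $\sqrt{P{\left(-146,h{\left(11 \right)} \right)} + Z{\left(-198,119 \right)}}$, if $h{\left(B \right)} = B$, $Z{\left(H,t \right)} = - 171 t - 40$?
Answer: $\frac{i \sqrt{2469335}}{11} \approx 142.86 i$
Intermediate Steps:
$Z{\left(H,t \right)} = -40 - 171 t$
$\sqrt{P{\left(-146,h{\left(11 \right)} \right)} + Z{\left(-198,119 \right)}} = \sqrt{\frac{-60 - 146}{11} - 20389} = \sqrt{\frac{1}{11} \left(-206\right) - 20389} = \sqrt{- \frac{206}{11} - 20389} = \sqrt{- \frac{224485}{11}} = \frac{i \sqrt{2469335}}{11}$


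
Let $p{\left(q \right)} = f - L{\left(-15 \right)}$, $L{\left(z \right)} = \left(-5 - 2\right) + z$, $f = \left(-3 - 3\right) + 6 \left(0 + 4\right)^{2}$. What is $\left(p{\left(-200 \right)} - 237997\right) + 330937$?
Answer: $93052$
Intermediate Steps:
$f = 90$ ($f = \left(-3 - 3\right) + 6 \cdot 4^{2} = -6 + 6 \cdot 16 = -6 + 96 = 90$)
$L{\left(z \right)} = -7 + z$
$p{\left(q \right)} = 112$ ($p{\left(q \right)} = 90 - \left(-7 - 15\right) = 90 - -22 = 90 + 22 = 112$)
$\left(p{\left(-200 \right)} - 237997\right) + 330937 = \left(112 - 237997\right) + 330937 = -237885 + 330937 = 93052$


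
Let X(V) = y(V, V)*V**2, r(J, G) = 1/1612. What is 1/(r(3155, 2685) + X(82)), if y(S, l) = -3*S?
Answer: -1612/2666415647 ≈ -6.0456e-7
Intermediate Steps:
r(J, G) = 1/1612
X(V) = -3*V**3 (X(V) = (-3*V)*V**2 = -3*V**3)
1/(r(3155, 2685) + X(82)) = 1/(1/1612 - 3*82**3) = 1/(1/1612 - 3*551368) = 1/(1/1612 - 1654104) = 1/(-2666415647/1612) = -1612/2666415647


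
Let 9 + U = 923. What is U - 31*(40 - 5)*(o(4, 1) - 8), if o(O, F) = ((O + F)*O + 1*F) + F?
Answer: -14276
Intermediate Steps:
U = 914 (U = -9 + 923 = 914)
o(O, F) = 2*F + O*(F + O) (o(O, F) = ((F + O)*O + F) + F = (O*(F + O) + F) + F = (F + O*(F + O)) + F = 2*F + O*(F + O))
U - 31*(40 - 5)*(o(4, 1) - 8) = 914 - 31*(40 - 5)*((4² + 2*1 + 1*4) - 8) = 914 - 31*35*((16 + 2 + 4) - 8) = 914 - 31*35*(22 - 8) = 914 - 31*35*14 = 914 - 31*490 = 914 - 1*15190 = 914 - 15190 = -14276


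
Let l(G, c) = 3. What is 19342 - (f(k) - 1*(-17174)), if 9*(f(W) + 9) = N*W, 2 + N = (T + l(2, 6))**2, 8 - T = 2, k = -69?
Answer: 8348/3 ≈ 2782.7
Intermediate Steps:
T = 6 (T = 8 - 1*2 = 8 - 2 = 6)
N = 79 (N = -2 + (6 + 3)**2 = -2 + 9**2 = -2 + 81 = 79)
f(W) = -9 + 79*W/9 (f(W) = -9 + (79*W)/9 = -9 + 79*W/9)
19342 - (f(k) - 1*(-17174)) = 19342 - ((-9 + (79/9)*(-69)) - 1*(-17174)) = 19342 - ((-9 - 1817/3) + 17174) = 19342 - (-1844/3 + 17174) = 19342 - 1*49678/3 = 19342 - 49678/3 = 8348/3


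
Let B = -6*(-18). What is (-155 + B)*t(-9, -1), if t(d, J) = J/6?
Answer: 47/6 ≈ 7.8333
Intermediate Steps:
B = 108
t(d, J) = J/6 (t(d, J) = J*(⅙) = J/6)
(-155 + B)*t(-9, -1) = (-155 + 108)*((⅙)*(-1)) = -47*(-⅙) = 47/6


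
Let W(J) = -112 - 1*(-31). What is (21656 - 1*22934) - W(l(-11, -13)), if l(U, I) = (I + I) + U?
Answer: -1197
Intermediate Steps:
l(U, I) = U + 2*I (l(U, I) = 2*I + U = U + 2*I)
W(J) = -81 (W(J) = -112 + 31 = -81)
(21656 - 1*22934) - W(l(-11, -13)) = (21656 - 1*22934) - 1*(-81) = (21656 - 22934) + 81 = -1278 + 81 = -1197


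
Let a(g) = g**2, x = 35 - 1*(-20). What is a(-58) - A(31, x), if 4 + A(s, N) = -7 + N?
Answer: 3320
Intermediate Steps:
x = 55 (x = 35 + 20 = 55)
A(s, N) = -11 + N (A(s, N) = -4 + (-7 + N) = -11 + N)
a(-58) - A(31, x) = (-58)**2 - (-11 + 55) = 3364 - 1*44 = 3364 - 44 = 3320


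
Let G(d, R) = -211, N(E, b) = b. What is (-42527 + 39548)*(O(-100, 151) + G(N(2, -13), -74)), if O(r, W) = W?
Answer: 178740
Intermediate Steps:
(-42527 + 39548)*(O(-100, 151) + G(N(2, -13), -74)) = (-42527 + 39548)*(151 - 211) = -2979*(-60) = 178740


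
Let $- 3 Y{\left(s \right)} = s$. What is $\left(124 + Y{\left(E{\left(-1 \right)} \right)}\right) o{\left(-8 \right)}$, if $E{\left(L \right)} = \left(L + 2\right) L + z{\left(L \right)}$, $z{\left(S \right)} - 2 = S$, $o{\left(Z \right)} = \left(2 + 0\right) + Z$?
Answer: $-744$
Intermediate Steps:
$o{\left(Z \right)} = 2 + Z$
$z{\left(S \right)} = 2 + S$
$E{\left(L \right)} = 2 + L + L \left(2 + L\right)$ ($E{\left(L \right)} = \left(L + 2\right) L + \left(2 + L\right) = \left(2 + L\right) L + \left(2 + L\right) = L \left(2 + L\right) + \left(2 + L\right) = 2 + L + L \left(2 + L\right)$)
$Y{\left(s \right)} = - \frac{s}{3}$
$\left(124 + Y{\left(E{\left(-1 \right)} \right)}\right) o{\left(-8 \right)} = \left(124 - \frac{2 + \left(-1\right)^{2} + 3 \left(-1\right)}{3}\right) \left(2 - 8\right) = \left(124 - \frac{2 + 1 - 3}{3}\right) \left(-6\right) = \left(124 - 0\right) \left(-6\right) = \left(124 + 0\right) \left(-6\right) = 124 \left(-6\right) = -744$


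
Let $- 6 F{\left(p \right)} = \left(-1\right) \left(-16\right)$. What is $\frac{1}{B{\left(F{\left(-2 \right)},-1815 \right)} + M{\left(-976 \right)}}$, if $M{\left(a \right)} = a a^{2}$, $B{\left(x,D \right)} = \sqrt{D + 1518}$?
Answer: $- \frac{929714176}{864368449055359273} - \frac{3 i \sqrt{33}}{864368449055359273} \approx -1.0756 \cdot 10^{-9} - 1.9938 \cdot 10^{-17} i$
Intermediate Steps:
$F{\left(p \right)} = - \frac{8}{3}$ ($F{\left(p \right)} = - \frac{\left(-1\right) \left(-16\right)}{6} = \left(- \frac{1}{6}\right) 16 = - \frac{8}{3}$)
$B{\left(x,D \right)} = \sqrt{1518 + D}$
$M{\left(a \right)} = a^{3}$
$\frac{1}{B{\left(F{\left(-2 \right)},-1815 \right)} + M{\left(-976 \right)}} = \frac{1}{\sqrt{1518 - 1815} + \left(-976\right)^{3}} = \frac{1}{\sqrt{-297} - 929714176} = \frac{1}{3 i \sqrt{33} - 929714176} = \frac{1}{-929714176 + 3 i \sqrt{33}}$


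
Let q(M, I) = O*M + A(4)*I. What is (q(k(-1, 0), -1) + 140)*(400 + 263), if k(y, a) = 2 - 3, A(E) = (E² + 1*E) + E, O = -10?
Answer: 83538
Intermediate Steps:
A(E) = E² + 2*E (A(E) = (E² + E) + E = (E + E²) + E = E² + 2*E)
k(y, a) = -1
q(M, I) = -10*M + 24*I (q(M, I) = -10*M + (4*(2 + 4))*I = -10*M + (4*6)*I = -10*M + 24*I)
(q(k(-1, 0), -1) + 140)*(400 + 263) = ((-10*(-1) + 24*(-1)) + 140)*(400 + 263) = ((10 - 24) + 140)*663 = (-14 + 140)*663 = 126*663 = 83538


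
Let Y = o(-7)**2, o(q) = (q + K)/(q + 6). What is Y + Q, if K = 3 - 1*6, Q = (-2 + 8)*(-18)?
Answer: -8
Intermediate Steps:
Q = -108 (Q = 6*(-18) = -108)
K = -3 (K = 3 - 6 = -3)
o(q) = (-3 + q)/(6 + q) (o(q) = (q - 3)/(q + 6) = (-3 + q)/(6 + q))
Y = 100 (Y = ((-3 - 7)/(6 - 7))**2 = (-10/(-1))**2 = (-1*(-10))**2 = 10**2 = 100)
Y + Q = 100 - 108 = -8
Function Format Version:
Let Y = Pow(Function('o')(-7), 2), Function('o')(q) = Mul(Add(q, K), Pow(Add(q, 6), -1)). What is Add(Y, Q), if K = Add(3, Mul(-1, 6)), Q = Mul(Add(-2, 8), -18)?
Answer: -8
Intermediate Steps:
Q = -108 (Q = Mul(6, -18) = -108)
K = -3 (K = Add(3, -6) = -3)
Function('o')(q) = Mul(Pow(Add(6, q), -1), Add(-3, q)) (Function('o')(q) = Mul(Add(q, -3), Pow(Add(q, 6), -1)) = Mul(Add(-3, q), Pow(Add(6, q), -1)) = Mul(Pow(Add(6, q), -1), Add(-3, q)))
Y = 100 (Y = Pow(Mul(Pow(Add(6, -7), -1), Add(-3, -7)), 2) = Pow(Mul(Pow(-1, -1), -10), 2) = Pow(Mul(-1, -10), 2) = Pow(10, 2) = 100)
Add(Y, Q) = Add(100, -108) = -8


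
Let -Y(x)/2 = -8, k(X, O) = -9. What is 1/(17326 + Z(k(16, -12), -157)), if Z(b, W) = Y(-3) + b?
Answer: 1/17333 ≈ 5.7693e-5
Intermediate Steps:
Y(x) = 16 (Y(x) = -2*(-8) = 16)
Z(b, W) = 16 + b
1/(17326 + Z(k(16, -12), -157)) = 1/(17326 + (16 - 9)) = 1/(17326 + 7) = 1/17333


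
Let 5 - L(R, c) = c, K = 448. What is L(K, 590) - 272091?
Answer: -272676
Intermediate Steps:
L(R, c) = 5 - c
L(K, 590) - 272091 = (5 - 1*590) - 272091 = (5 - 590) - 272091 = -585 - 272091 = -272676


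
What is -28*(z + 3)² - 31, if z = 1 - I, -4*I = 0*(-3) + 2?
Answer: -598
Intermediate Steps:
I = -½ (I = -(0*(-3) + 2)/4 = -(0 + 2)/4 = -¼*2 = -½ ≈ -0.50000)
z = 3/2 (z = 1 - 1*(-½) = 1 + ½ = 3/2 ≈ 1.5000)
-28*(z + 3)² - 31 = -28*(3/2 + 3)² - 31 = -28*(9/2)² - 31 = -28*81/4 - 31 = -567 - 31 = -598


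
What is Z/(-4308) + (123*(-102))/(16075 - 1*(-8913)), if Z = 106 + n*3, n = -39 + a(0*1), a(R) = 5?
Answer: -6768515/13456038 ≈ -0.50301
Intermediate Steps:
n = -34 (n = -39 + 5 = -34)
Z = 4 (Z = 106 - 34*3 = 106 - 102 = 4)
Z/(-4308) + (123*(-102))/(16075 - 1*(-8913)) = 4/(-4308) + (123*(-102))/(16075 - 1*(-8913)) = 4*(-1/4308) - 12546/(16075 + 8913) = -1/1077 - 12546/24988 = -1/1077 - 12546*1/24988 = -1/1077 - 6273/12494 = -6768515/13456038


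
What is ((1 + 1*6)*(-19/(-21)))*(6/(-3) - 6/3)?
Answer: -76/3 ≈ -25.333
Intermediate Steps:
((1 + 1*6)*(-19/(-21)))*(6/(-3) - 6/3) = ((1 + 6)*(-19*(-1/21)))*(6*(-⅓) - 6*⅓) = (7*(19/21))*(-2 - 2) = (19/3)*(-4) = -76/3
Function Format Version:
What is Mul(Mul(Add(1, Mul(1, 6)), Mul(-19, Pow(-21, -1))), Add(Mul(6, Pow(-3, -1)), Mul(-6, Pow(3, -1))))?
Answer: Rational(-76, 3) ≈ -25.333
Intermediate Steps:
Mul(Mul(Add(1, Mul(1, 6)), Mul(-19, Pow(-21, -1))), Add(Mul(6, Pow(-3, -1)), Mul(-6, Pow(3, -1)))) = Mul(Mul(Add(1, 6), Mul(-19, Rational(-1, 21))), Add(Mul(6, Rational(-1, 3)), Mul(-6, Rational(1, 3)))) = Mul(Mul(7, Rational(19, 21)), Add(-2, -2)) = Mul(Rational(19, 3), -4) = Rational(-76, 3)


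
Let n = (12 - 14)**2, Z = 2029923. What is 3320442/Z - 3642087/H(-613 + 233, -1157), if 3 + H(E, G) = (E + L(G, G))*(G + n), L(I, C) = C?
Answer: -167645368385/399704920426 ≈ -0.41942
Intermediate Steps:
n = 4 (n = (-2)**2 = 4)
H(E, G) = -3 + (4 + G)*(E + G) (H(E, G) = -3 + (E + G)*(G + 4) = -3 + (E + G)*(4 + G) = -3 + (4 + G)*(E + G))
3320442/Z - 3642087/H(-613 + 233, -1157) = 3320442/2029923 - 3642087/(-3 + (-1157)**2 + 4*(-613 + 233) + 4*(-1157) + (-613 + 233)*(-1157)) = 3320442*(1/2029923) - 3642087/(-3 + 1338649 + 4*(-380) - 4628 - 380*(-1157)) = 368938/225547 - 3642087/(-3 + 1338649 - 1520 - 4628 + 439660) = 368938/225547 - 3642087/1772158 = -167645368385/399704920426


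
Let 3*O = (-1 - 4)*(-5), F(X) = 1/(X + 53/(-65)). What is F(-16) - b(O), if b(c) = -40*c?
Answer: 1092805/3279 ≈ 333.27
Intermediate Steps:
F(X) = 1/(-53/65 + X) (F(X) = 1/(X + 53*(-1/65)) = 1/(X - 53/65) = 1/(-53/65 + X))
O = 25/3 (O = ((-1 - 4)*(-5))/3 = (-5*(-5))/3 = (⅓)*25 = 25/3 ≈ 8.3333)
b(c) = -40*c (b(c) = -20*2*c = -40*c)
F(-16) - b(O) = 65/(-53 + 65*(-16)) - (-40)*25/3 = 65/(-53 - 1040) - 1*(-1000/3) = 65/(-1093) + 1000/3 = 65*(-1/1093) + 1000/3 = -65/1093 + 1000/3 = 1092805/3279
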